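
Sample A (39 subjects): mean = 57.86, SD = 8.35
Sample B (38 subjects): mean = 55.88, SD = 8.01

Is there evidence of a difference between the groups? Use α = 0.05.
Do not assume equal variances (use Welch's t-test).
Welch's two-sample t-test:
H₀: μ₁ = μ₂
H₁: μ₁ ≠ μ₂
s₁²/n₁ = 8.35²/39 = 1.7878,  s₂²/n₂ = 8.01²/38 = 1.6884
SE = √(s₁²/n₁ + s₂²/n₂) = √(1.7878 + 1.6884) = 1.8645
df (Welch-Satterthwaite) = (s₁²/n₁ + s₂²/n₂)² / [(s₁²/n₁)²/(n₁-1) + (s₂²/n₂)²/(n₂-1)] ≈ 74.98
t = (x̄₁ - x̄₂) / SE = (57.86 - 55.88) / 1.8645 = 1.98 / 1.8645 = 1.062
p-value = 0.2917

Since p-value > α = 0.05, we fail to reject H₀.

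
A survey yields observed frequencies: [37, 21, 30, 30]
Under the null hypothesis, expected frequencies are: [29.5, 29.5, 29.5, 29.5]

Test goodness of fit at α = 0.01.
Chi-square goodness of fit test:
H₀: observed counts match expected distribution
H₁: observed counts differ from expected distribution
df = k - 1 = 3
χ² = Σ(O - E)²/E
   = (37 - 29.5)²/29.5 + (21 - 29.5)²/29.5 + (30 - 29.5)²/29.5 + (30 - 29.5)²/29.5
   = 1.907 + 2.449 + 0.008 + 0.008
   = 4.37
p-value = 0.2239

Since p-value > α = 0.01, we fail to reject H₀.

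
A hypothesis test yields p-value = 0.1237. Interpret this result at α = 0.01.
Since p = 0.1237 > α = 0.01, fail to reject H₀.
There is insufficient evidence to reject the null hypothesis; the result is not statistically significant at the 0.01 level.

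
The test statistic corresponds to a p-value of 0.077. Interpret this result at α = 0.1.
Since p = 0.077 < α = 0.1, reject H₀.
There is sufficient evidence to reject the null hypothesis; the result is statistically significant at the 0.1 level.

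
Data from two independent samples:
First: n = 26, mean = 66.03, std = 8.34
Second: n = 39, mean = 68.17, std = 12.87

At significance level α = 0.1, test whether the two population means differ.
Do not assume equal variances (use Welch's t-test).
Welch's two-sample t-test:
H₀: μ₁ = μ₂
H₁: μ₁ ≠ μ₂
s₁²/n₁ = 8.34²/26 = 2.6752,  s₂²/n₂ = 12.87²/39 = 4.2471
SE = √(s₁²/n₁ + s₂²/n₂) = √(2.6752 + 4.2471) = 2.6310
df (Welch-Satterthwaite) = (s₁²/n₁ + s₂²/n₂)² / [(s₁²/n₁)²/(n₁-1) + (s₂²/n₂)²/(n₂-1)] ≈ 62.97
t = (x̄₁ - x̄₂) / SE = (66.03 - 68.17) / 2.6310 = -2.14 / 2.6310 = -0.813
p-value = 0.4191

Since p-value > α = 0.1, we fail to reject H₀.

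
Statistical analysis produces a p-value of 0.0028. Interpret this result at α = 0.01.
Since p = 0.0028 < α = 0.01, reject H₀.
There is sufficient evidence to reject the null hypothesis; the result is statistically significant at the 0.01 level.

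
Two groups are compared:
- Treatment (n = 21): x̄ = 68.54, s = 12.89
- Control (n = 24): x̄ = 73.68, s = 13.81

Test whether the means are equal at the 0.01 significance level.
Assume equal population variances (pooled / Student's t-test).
Student's two-sample t-test (equal variances):
H₀: μ₁ = μ₂
H₁: μ₁ ≠ μ₂
df = n₁ + n₂ - 2 = 43
Pooled variance s_p² = [(n₁-1)s₁² + (n₂-1)s₂²] / (n₁ + n₂ - 2) = [(20)(12.89²) + (23)(13.81²)] / 43 = 179.2910
SE = √(s_p²(1/n₁ + 1/n₂)) = √(179.2910 × (1/21 + 1/24)) = 4.0010
t = (x̄₁ - x̄₂) / SE = (68.54 - 73.68) / 4.0010 = -5.14 / 4.0010 = -1.285
p-value = 0.2058

Since p-value > α = 0.01, we fail to reject H₀.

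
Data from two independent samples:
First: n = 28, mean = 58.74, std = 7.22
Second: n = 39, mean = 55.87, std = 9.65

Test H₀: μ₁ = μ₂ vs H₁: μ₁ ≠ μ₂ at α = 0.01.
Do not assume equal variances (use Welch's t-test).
Welch's two-sample t-test:
H₀: μ₁ = μ₂
H₁: μ₁ ≠ μ₂
s₁²/n₁ = 7.22²/28 = 1.8617,  s₂²/n₂ = 9.65²/39 = 2.3878
SE = √(s₁²/n₁ + s₂²/n₂) = √(1.8617 + 2.3878) = 2.0614
df (Welch-Satterthwaite) = (s₁²/n₁ + s₂²/n₂)² / [(s₁²/n₁)²/(n₁-1) + (s₂²/n₂)²/(n₂-1)] ≈ 64.86
t = (x̄₁ - x̄₂) / SE = (58.74 - 55.87) / 2.0614 = 2.87 / 2.0614 = 1.392
p-value = 0.1686

Since p-value > α = 0.01, we fail to reject H₀.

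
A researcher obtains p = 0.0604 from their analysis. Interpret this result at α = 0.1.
Since p = 0.0604 < α = 0.1, reject H₀.
There is sufficient evidence to reject the null hypothesis; the result is statistically significant at the 0.1 level.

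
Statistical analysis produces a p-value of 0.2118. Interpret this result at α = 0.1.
Since p = 0.2118 > α = 0.1, fail to reject H₀.
There is insufficient evidence to reject the null hypothesis; the result is not statistically significant at the 0.1 level.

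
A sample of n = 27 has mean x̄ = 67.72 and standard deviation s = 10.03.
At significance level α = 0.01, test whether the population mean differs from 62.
One-sample t-test:
H₀: μ = 62
H₁: μ ≠ 62
df = n - 1 = 26
t = (x̄ - μ₀) / (s/√n) = (67.72 - 62) / (10.03/√27) = 2.963
p-value = 0.0064

Since p-value < α = 0.01, we reject H₀.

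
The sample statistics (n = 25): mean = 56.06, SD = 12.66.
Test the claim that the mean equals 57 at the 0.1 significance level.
One-sample t-test:
H₀: μ = 57
H₁: μ ≠ 57
df = n - 1 = 24
t = (x̄ - μ₀) / (s/√n) = (56.06 - 57) / (12.66/√25) = -0.371
p-value = 0.7137

Since p-value > α = 0.1, we fail to reject H₀.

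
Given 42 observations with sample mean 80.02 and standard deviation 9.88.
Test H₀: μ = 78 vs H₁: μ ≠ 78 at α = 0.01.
One-sample t-test:
H₀: μ = 78
H₁: μ ≠ 78
df = n - 1 = 41
t = (x̄ - μ₀) / (s/√n) = (80.02 - 78) / (9.88/√42) = 1.325
p-value = 0.1925

Since p-value > α = 0.01, we fail to reject H₀.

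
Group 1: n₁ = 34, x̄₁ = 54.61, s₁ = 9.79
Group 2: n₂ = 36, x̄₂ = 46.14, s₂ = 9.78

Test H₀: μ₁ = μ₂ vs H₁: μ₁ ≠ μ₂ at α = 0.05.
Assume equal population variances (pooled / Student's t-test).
Student's two-sample t-test (equal variances):
H₀: μ₁ = μ₂
H₁: μ₁ ≠ μ₂
df = n₁ + n₂ - 2 = 68
Pooled variance s_p² = [(n₁-1)s₁² + (n₂-1)s₂²] / (n₁ + n₂ - 2) = [(33)(9.79²) + (35)(9.78²)] / 68 = 95.7434
SE = √(s_p²(1/n₁ + 1/n₂)) = √(95.7434 × (1/34 + 1/36)) = 2.3400
t = (x̄₁ - x̄₂) / SE = (54.61 - 46.14) / 2.3400 = 8.47 / 2.3400 = 3.620
p-value = 0.0006

Since p-value < α = 0.05, we reject H₀.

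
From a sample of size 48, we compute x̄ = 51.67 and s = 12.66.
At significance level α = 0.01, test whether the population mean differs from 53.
One-sample t-test:
H₀: μ = 53
H₁: μ ≠ 53
df = n - 1 = 47
t = (x̄ - μ₀) / (s/√n) = (51.67 - 53) / (12.66/√48) = -0.728
p-value = 0.4703

Since p-value > α = 0.01, we fail to reject H₀.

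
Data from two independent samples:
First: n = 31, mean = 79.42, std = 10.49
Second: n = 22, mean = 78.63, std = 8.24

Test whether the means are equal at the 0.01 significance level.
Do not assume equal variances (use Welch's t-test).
Welch's two-sample t-test:
H₀: μ₁ = μ₂
H₁: μ₁ ≠ μ₂
s₁²/n₁ = 10.49²/31 = 3.5497,  s₂²/n₂ = 8.24²/22 = 3.0863
SE = √(s₁²/n₁ + s₂²/n₂) = √(3.5497 + 3.0863) = 2.5760
df (Welch-Satterthwaite) = (s₁²/n₁ + s₂²/n₂)² / [(s₁²/n₁)²/(n₁-1) + (s₂²/n₂)²/(n₂-1)] ≈ 50.41
t = (x̄₁ - x̄₂) / SE = (79.42 - 78.63) / 2.5760 = 0.79 / 2.5760 = 0.307
p-value = 0.7604

Since p-value > α = 0.01, we fail to reject H₀.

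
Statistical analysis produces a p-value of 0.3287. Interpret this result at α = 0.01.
Since p = 0.3287 > α = 0.01, fail to reject H₀.
There is insufficient evidence to reject the null hypothesis; the result is not statistically significant at the 0.01 level.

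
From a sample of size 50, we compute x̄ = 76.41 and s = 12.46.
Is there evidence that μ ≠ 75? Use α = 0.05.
One-sample t-test:
H₀: μ = 75
H₁: μ ≠ 75
df = n - 1 = 49
t = (x̄ - μ₀) / (s/√n) = (76.41 - 75) / (12.46/√50) = 0.800
p-value = 0.4275

Since p-value > α = 0.05, we fail to reject H₀.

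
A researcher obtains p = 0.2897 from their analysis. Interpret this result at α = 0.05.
Since p = 0.2897 > α = 0.05, fail to reject H₀.
There is insufficient evidence to reject the null hypothesis; the result is not statistically significant at the 0.05 level.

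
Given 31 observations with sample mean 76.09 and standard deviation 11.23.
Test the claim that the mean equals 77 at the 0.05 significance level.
One-sample t-test:
H₀: μ = 77
H₁: μ ≠ 77
df = n - 1 = 30
t = (x̄ - μ₀) / (s/√n) = (76.09 - 77) / (11.23/√31) = -0.451
p-value = 0.6551

Since p-value > α = 0.05, we fail to reject H₀.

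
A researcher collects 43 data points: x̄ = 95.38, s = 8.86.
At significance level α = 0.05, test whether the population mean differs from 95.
One-sample t-test:
H₀: μ = 95
H₁: μ ≠ 95
df = n - 1 = 42
t = (x̄ - μ₀) / (s/√n) = (95.38 - 95) / (8.86/√43) = 0.281
p-value = 0.7799

Since p-value > α = 0.05, we fail to reject H₀.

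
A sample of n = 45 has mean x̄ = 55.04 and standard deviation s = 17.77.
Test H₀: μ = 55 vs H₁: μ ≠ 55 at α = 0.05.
One-sample t-test:
H₀: μ = 55
H₁: μ ≠ 55
df = n - 1 = 44
t = (x̄ - μ₀) / (s/√n) = (55.04 - 55) / (17.77/√45) = 0.015
p-value = 0.9880

Since p-value > α = 0.05, we fail to reject H₀.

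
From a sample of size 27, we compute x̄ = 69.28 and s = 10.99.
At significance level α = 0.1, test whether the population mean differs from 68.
One-sample t-test:
H₀: μ = 68
H₁: μ ≠ 68
df = n - 1 = 26
t = (x̄ - μ₀) / (s/√n) = (69.28 - 68) / (10.99/√27) = 0.605
p-value = 0.5503

Since p-value > α = 0.1, we fail to reject H₀.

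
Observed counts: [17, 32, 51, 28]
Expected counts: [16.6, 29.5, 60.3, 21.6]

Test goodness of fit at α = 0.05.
Chi-square goodness of fit test:
H₀: observed counts match expected distribution
H₁: observed counts differ from expected distribution
df = k - 1 = 3
χ² = Σ(O - E)²/E
   = (17 - 16.6)²/16.6 + (32 - 29.5)²/29.5 + (51 - 60.3)²/60.3 + (28 - 21.6)²/21.6
   = 0.010 + 0.212 + 1.434 + 1.896
   = 3.55
p-value = 0.3141

Since p-value > α = 0.05, we fail to reject H₀.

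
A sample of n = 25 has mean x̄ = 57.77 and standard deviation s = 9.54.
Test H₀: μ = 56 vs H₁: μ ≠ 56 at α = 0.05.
One-sample t-test:
H₀: μ = 56
H₁: μ ≠ 56
df = n - 1 = 24
t = (x̄ - μ₀) / (s/√n) = (57.77 - 56) / (9.54/√25) = 0.928
p-value = 0.3628

Since p-value > α = 0.05, we fail to reject H₀.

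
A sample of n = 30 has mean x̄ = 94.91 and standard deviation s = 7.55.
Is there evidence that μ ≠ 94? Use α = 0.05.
One-sample t-test:
H₀: μ = 94
H₁: μ ≠ 94
df = n - 1 = 29
t = (x̄ - μ₀) / (s/√n) = (94.91 - 94) / (7.55/√30) = 0.660
p-value = 0.5144

Since p-value > α = 0.05, we fail to reject H₀.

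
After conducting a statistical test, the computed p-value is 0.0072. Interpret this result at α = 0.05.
Since p = 0.0072 < α = 0.05, reject H₀.
There is sufficient evidence to reject the null hypothesis; the result is statistically significant at the 0.05 level.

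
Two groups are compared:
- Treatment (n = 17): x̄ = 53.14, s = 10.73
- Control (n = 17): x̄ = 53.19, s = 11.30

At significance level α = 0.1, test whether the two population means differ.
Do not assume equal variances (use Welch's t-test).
Welch's two-sample t-test:
H₀: μ₁ = μ₂
H₁: μ₁ ≠ μ₂
s₁²/n₁ = 10.73²/17 = 6.7725,  s₂²/n₂ = 11.30²/17 = 7.5112
SE = √(s₁²/n₁ + s₂²/n₂) = √(6.7725 + 7.5112) = 3.7794
df (Welch-Satterthwaite) = (s₁²/n₁ + s₂²/n₂)² / [(s₁²/n₁)²/(n₁-1) + (s₂²/n₂)²/(n₂-1)] ≈ 31.91
t = (x̄₁ - x̄₂) / SE = (53.14 - 53.19) / 3.7794 = -0.05 / 3.7794 = -0.013
p-value = 0.9895

Since p-value > α = 0.1, we fail to reject H₀.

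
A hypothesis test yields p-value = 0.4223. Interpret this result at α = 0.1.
Since p = 0.4223 > α = 0.1, fail to reject H₀.
There is insufficient evidence to reject the null hypothesis; the result is not statistically significant at the 0.1 level.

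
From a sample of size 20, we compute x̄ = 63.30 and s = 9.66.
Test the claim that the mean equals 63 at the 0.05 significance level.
One-sample t-test:
H₀: μ = 63
H₁: μ ≠ 63
df = n - 1 = 19
t = (x̄ - μ₀) / (s/√n) = (63.30 - 63) / (9.66/√20) = 0.139
p-value = 0.8910

Since p-value > α = 0.05, we fail to reject H₀.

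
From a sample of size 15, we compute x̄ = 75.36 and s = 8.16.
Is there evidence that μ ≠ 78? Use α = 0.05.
One-sample t-test:
H₀: μ = 78
H₁: μ ≠ 78
df = n - 1 = 14
t = (x̄ - μ₀) / (s/√n) = (75.36 - 78) / (8.16/√15) = -1.253
p-value = 0.2307

Since p-value > α = 0.05, we fail to reject H₀.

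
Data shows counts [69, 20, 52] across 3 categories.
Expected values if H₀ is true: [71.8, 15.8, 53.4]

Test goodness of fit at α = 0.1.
Chi-square goodness of fit test:
H₀: observed counts match expected distribution
H₁: observed counts differ from expected distribution
df = k - 1 = 2
χ² = Σ(O - E)²/E
   = (69 - 71.8)²/71.8 + (20 - 15.8)²/15.8 + (52 - 53.4)²/53.4
   = 0.109 + 1.116 + 0.037
   = 1.26
p-value = 0.5320

Since p-value > α = 0.1, we fail to reject H₀.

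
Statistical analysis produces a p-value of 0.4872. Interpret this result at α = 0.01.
Since p = 0.4872 > α = 0.01, fail to reject H₀.
There is insufficient evidence to reject the null hypothesis; the result is not statistically significant at the 0.01 level.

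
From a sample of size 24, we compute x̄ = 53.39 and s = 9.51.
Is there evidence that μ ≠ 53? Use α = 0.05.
One-sample t-test:
H₀: μ = 53
H₁: μ ≠ 53
df = n - 1 = 23
t = (x̄ - μ₀) / (s/√n) = (53.39 - 53) / (9.51/√24) = 0.201
p-value = 0.8425

Since p-value > α = 0.05, we fail to reject H₀.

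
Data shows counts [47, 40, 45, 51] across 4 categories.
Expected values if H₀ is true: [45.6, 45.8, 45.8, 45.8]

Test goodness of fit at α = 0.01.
Chi-square goodness of fit test:
H₀: observed counts match expected distribution
H₁: observed counts differ from expected distribution
df = k - 1 = 3
χ² = Σ(O - E)²/E
   = (47 - 45.6)²/45.6 + (40 - 45.8)²/45.8 + (45 - 45.8)²/45.8 + (51 - 45.8)²/45.8
   = 0.043 + 0.734 + 0.014 + 0.590
   = 1.38
p-value = 0.7098

Since p-value > α = 0.01, we fail to reject H₀.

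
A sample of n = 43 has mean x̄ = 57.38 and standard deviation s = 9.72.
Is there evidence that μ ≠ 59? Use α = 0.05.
One-sample t-test:
H₀: μ = 59
H₁: μ ≠ 59
df = n - 1 = 42
t = (x̄ - μ₀) / (s/√n) = (57.38 - 59) / (9.72/√43) = -1.093
p-value = 0.2807

Since p-value > α = 0.05, we fail to reject H₀.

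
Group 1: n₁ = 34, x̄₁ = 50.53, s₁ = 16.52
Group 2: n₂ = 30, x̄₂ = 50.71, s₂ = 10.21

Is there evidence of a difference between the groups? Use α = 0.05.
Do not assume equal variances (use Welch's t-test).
Welch's two-sample t-test:
H₀: μ₁ = μ₂
H₁: μ₁ ≠ μ₂
s₁²/n₁ = 16.52²/34 = 8.0268,  s₂²/n₂ = 10.21²/30 = 3.4748
SE = √(s₁²/n₁ + s₂²/n₂) = √(8.0268 + 3.4748) = 3.3914
df (Welch-Satterthwaite) = (s₁²/n₁ + s₂²/n₂)² / [(s₁²/n₁)²/(n₁-1) + (s₂²/n₂)²/(n₂-1)] ≈ 55.85
t = (x̄₁ - x̄₂) / SE = (50.53 - 50.71) / 3.3914 = -0.18 / 3.3914 = -0.053
p-value = 0.9579

Since p-value > α = 0.05, we fail to reject H₀.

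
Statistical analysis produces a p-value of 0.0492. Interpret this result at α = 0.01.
Since p = 0.0492 > α = 0.01, fail to reject H₀.
There is insufficient evidence to reject the null hypothesis; the result is not statistically significant at the 0.01 level.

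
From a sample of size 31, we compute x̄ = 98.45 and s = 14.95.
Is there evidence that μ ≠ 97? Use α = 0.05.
One-sample t-test:
H₀: μ = 97
H₁: μ ≠ 97
df = n - 1 = 30
t = (x̄ - μ₀) / (s/√n) = (98.45 - 97) / (14.95/√31) = 0.540
p-value = 0.5932

Since p-value > α = 0.05, we fail to reject H₀.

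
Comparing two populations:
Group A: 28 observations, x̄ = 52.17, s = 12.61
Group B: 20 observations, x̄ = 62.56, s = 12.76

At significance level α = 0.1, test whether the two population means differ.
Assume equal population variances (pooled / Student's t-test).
Student's two-sample t-test (equal variances):
H₀: μ₁ = μ₂
H₁: μ₁ ≠ μ₂
df = n₁ + n₂ - 2 = 46
Pooled variance s_p² = [(n₁-1)s₁² + (n₂-1)s₂²] / (n₁ + n₂ - 2) = [(27)(12.61²) + (19)(12.76²)] / 46 = 160.5839
SE = √(s_p²(1/n₁ + 1/n₂)) = √(160.5839 × (1/28 + 1/20)) = 3.7100
t = (x̄₁ - x̄₂) / SE = (52.17 - 62.56) / 3.7100 = -10.39 / 3.7100 = -2.801
p-value = 0.0074

Since p-value < α = 0.1, we reject H₀.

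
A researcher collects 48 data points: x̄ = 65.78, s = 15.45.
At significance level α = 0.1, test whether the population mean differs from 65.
One-sample t-test:
H₀: μ = 65
H₁: μ ≠ 65
df = n - 1 = 47
t = (x̄ - μ₀) / (s/√n) = (65.78 - 65) / (15.45/√48) = 0.350
p-value = 0.7281

Since p-value > α = 0.1, we fail to reject H₀.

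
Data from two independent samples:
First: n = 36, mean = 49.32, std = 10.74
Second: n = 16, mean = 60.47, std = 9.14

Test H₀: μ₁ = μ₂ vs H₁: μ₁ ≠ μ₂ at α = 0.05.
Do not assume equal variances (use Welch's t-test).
Welch's two-sample t-test:
H₀: μ₁ = μ₂
H₁: μ₁ ≠ μ₂
s₁²/n₁ = 10.74²/36 = 3.2041,  s₂²/n₂ = 9.14²/16 = 5.2212
SE = √(s₁²/n₁ + s₂²/n₂) = √(3.2041 + 5.2212) = 2.9026
df (Welch-Satterthwaite) = (s₁²/n₁ + s₂²/n₂)² / [(s₁²/n₁)²/(n₁-1) + (s₂²/n₂)²/(n₂-1)] ≈ 33.63
t = (x̄₁ - x̄₂) / SE = (49.32 - 60.47) / 2.9026 = -11.15 / 2.9026 = -3.841
p-value = 0.0005

Since p-value < α = 0.05, we reject H₀.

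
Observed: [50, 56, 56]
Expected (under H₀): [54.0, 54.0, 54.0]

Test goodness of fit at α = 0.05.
Chi-square goodness of fit test:
H₀: observed counts match expected distribution
H₁: observed counts differ from expected distribution
df = k - 1 = 2
χ² = Σ(O - E)²/E
   = (50 - 54.0)²/54.0 + (56 - 54.0)²/54.0 + (56 - 54.0)²/54.0
   = 0.296 + 0.074 + 0.074
   = 0.44
p-value = 0.8007

Since p-value > α = 0.05, we fail to reject H₀.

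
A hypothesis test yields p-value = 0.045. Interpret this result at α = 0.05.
Since p = 0.045 < α = 0.05, reject H₀.
There is sufficient evidence to reject the null hypothesis; the result is statistically significant at the 0.05 level.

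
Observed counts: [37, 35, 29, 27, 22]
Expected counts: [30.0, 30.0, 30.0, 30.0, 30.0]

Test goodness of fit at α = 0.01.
Chi-square goodness of fit test:
H₀: observed counts match expected distribution
H₁: observed counts differ from expected distribution
df = k - 1 = 4
χ² = Σ(O - E)²/E
   = (37 - 30.0)²/30.0 + (35 - 30.0)²/30.0 + (29 - 30.0)²/30.0 + (27 - 30.0)²/30.0 + (22 - 30.0)²/30.0
   = 1.633 + 0.833 + 0.033 + 0.300 + 2.133
   = 4.93
p-value = 0.2942

Since p-value > α = 0.01, we fail to reject H₀.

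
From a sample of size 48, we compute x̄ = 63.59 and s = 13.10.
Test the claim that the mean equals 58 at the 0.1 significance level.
One-sample t-test:
H₀: μ = 58
H₁: μ ≠ 58
df = n - 1 = 47
t = (x̄ - μ₀) / (s/√n) = (63.59 - 58) / (13.10/√48) = 2.956
p-value = 0.0049

Since p-value < α = 0.1, we reject H₀.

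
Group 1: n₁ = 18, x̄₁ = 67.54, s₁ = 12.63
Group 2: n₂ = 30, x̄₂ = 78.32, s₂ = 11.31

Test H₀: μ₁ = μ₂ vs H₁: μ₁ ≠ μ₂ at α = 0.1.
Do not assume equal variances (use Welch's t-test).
Welch's two-sample t-test:
H₀: μ₁ = μ₂
H₁: μ₁ ≠ μ₂
s₁²/n₁ = 12.63²/18 = 8.8621,  s₂²/n₂ = 11.31²/30 = 4.2639
SE = √(s₁²/n₁ + s₂²/n₂) = √(8.8621 + 4.2639) = 3.6230
df (Welch-Satterthwaite) = (s₁²/n₁ + s₂²/n₂)² / [(s₁²/n₁)²/(n₁-1) + (s₂²/n₂)²/(n₂-1)] ≈ 32.84
t = (x̄₁ - x̄₂) / SE = (67.54 - 78.32) / 3.6230 = -10.78 / 3.6230 = -2.975
p-value = 0.0055

Since p-value < α = 0.1, we reject H₀.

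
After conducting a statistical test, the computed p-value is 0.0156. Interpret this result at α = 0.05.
Since p = 0.0156 < α = 0.05, reject H₀.
There is sufficient evidence to reject the null hypothesis; the result is statistically significant at the 0.05 level.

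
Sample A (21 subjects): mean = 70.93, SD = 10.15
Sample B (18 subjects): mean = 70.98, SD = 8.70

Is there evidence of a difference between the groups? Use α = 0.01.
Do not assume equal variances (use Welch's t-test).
Welch's two-sample t-test:
H₀: μ₁ = μ₂
H₁: μ₁ ≠ μ₂
s₁²/n₁ = 10.15²/21 = 4.9058,  s₂²/n₂ = 8.70²/18 = 4.2050
SE = √(s₁²/n₁ + s₂²/n₂) = √(4.9058 + 4.2050) = 3.0184
df (Welch-Satterthwaite) = (s₁²/n₁ + s₂²/n₂)² / [(s₁²/n₁)²/(n₁-1) + (s₂²/n₂)²/(n₂-1)] ≈ 37.00
t = (x̄₁ - x̄₂) / SE = (70.93 - 70.98) / 3.0184 = -0.05 / 3.0184 = -0.017
p-value = 0.9869

Since p-value > α = 0.01, we fail to reject H₀.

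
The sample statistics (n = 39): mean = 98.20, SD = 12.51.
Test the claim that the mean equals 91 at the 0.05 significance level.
One-sample t-test:
H₀: μ = 91
H₁: μ ≠ 91
df = n - 1 = 38
t = (x̄ - μ₀) / (s/√n) = (98.20 - 91) / (12.51/√39) = 3.594
p-value = 0.0009

Since p-value < α = 0.05, we reject H₀.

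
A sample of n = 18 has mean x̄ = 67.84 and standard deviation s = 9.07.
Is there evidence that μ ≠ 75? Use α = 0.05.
One-sample t-test:
H₀: μ = 75
H₁: μ ≠ 75
df = n - 1 = 17
t = (x̄ - μ₀) / (s/√n) = (67.84 - 75) / (9.07/√18) = -3.349
p-value = 0.0038

Since p-value < α = 0.05, we reject H₀.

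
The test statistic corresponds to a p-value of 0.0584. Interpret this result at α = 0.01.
Since p = 0.0584 > α = 0.01, fail to reject H₀.
There is insufficient evidence to reject the null hypothesis; the result is not statistically significant at the 0.01 level.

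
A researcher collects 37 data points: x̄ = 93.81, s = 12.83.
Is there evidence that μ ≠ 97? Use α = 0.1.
One-sample t-test:
H₀: μ = 97
H₁: μ ≠ 97
df = n - 1 = 36
t = (x̄ - μ₀) / (s/√n) = (93.81 - 97) / (12.83/√37) = -1.512
p-value = 0.1392

Since p-value > α = 0.1, we fail to reject H₀.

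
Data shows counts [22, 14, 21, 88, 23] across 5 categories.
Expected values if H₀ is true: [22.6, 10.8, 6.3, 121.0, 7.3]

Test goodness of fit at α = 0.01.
Chi-square goodness of fit test:
H₀: observed counts match expected distribution
H₁: observed counts differ from expected distribution
df = k - 1 = 4
χ² = Σ(O - E)²/E
   = (22 - 22.6)²/22.6 + (14 - 10.8)²/10.8 + (21 - 6.3)²/6.3 + (88 - 121.0)²/121.0 + (23 - 7.3)²/7.3
   = 0.016 + 0.948 + 34.300 + 9.000 + 33.766
   = 78.03
p-value < 0.0001

Since p-value < α = 0.01, we reject H₀.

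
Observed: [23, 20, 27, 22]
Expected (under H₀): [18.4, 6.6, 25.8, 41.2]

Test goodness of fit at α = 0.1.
Chi-square goodness of fit test:
H₀: observed counts match expected distribution
H₁: observed counts differ from expected distribution
df = k - 1 = 3
χ² = Σ(O - E)²/E
   = (23 - 18.4)²/18.4 + (20 - 6.6)²/6.6 + (27 - 25.8)²/25.8 + (22 - 41.2)²/41.2
   = 1.150 + 27.206 + 0.056 + 8.948
   = 37.36
p-value < 0.0001

Since p-value < α = 0.1, we reject H₀.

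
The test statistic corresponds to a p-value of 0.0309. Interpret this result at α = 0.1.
Since p = 0.0309 < α = 0.1, reject H₀.
There is sufficient evidence to reject the null hypothesis; the result is statistically significant at the 0.1 level.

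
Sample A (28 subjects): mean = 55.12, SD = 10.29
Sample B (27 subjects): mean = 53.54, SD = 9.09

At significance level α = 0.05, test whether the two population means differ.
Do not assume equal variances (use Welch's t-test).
Welch's two-sample t-test:
H₀: μ₁ = μ₂
H₁: μ₁ ≠ μ₂
s₁²/n₁ = 10.29²/28 = 3.7816,  s₂²/n₂ = 9.09²/27 = 3.0603
SE = √(s₁²/n₁ + s₂²/n₂) = √(3.7816 + 3.0603) = 2.6157
df (Welch-Satterthwaite) = (s₁²/n₁ + s₂²/n₂)² / [(s₁²/n₁)²/(n₁-1) + (s₂²/n₂)²/(n₂-1)] ≈ 52.61
t = (x̄₁ - x̄₂) / SE = (55.12 - 53.54) / 2.6157 = 1.58 / 2.6157 = 0.604
p-value = 0.5484

Since p-value > α = 0.05, we fail to reject H₀.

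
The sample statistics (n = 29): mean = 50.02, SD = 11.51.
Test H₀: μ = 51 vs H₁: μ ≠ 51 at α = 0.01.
One-sample t-test:
H₀: μ = 51
H₁: μ ≠ 51
df = n - 1 = 28
t = (x̄ - μ₀) / (s/√n) = (50.02 - 51) / (11.51/√29) = -0.459
p-value = 0.6501

Since p-value > α = 0.01, we fail to reject H₀.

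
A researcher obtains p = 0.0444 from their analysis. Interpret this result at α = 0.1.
Since p = 0.0444 < α = 0.1, reject H₀.
There is sufficient evidence to reject the null hypothesis; the result is statistically significant at the 0.1 level.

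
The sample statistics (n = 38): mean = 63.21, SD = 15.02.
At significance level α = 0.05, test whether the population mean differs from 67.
One-sample t-test:
H₀: μ = 67
H₁: μ ≠ 67
df = n - 1 = 37
t = (x̄ - μ₀) / (s/√n) = (63.21 - 67) / (15.02/√38) = -1.555
p-value = 0.1283

Since p-value > α = 0.05, we fail to reject H₀.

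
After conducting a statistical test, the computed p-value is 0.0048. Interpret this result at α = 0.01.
Since p = 0.0048 < α = 0.01, reject H₀.
There is sufficient evidence to reject the null hypothesis; the result is statistically significant at the 0.01 level.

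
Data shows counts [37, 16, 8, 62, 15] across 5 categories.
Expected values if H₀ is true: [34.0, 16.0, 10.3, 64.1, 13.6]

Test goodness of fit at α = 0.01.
Chi-square goodness of fit test:
H₀: observed counts match expected distribution
H₁: observed counts differ from expected distribution
df = k - 1 = 4
χ² = Σ(O - E)²/E
   = (37 - 34.0)²/34.0 + (16 - 16.0)²/16.0 + (8 - 10.3)²/10.3 + (62 - 64.1)²/64.1 + (15 - 13.6)²/13.6
   = 0.265 + 0.000 + 0.514 + 0.069 + 0.144
   = 0.99
p-value = 0.9111

Since p-value > α = 0.01, we fail to reject H₀.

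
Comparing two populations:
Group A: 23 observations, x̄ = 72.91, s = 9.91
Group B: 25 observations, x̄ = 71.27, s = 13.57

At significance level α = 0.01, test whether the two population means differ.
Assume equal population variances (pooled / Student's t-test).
Student's two-sample t-test (equal variances):
H₀: μ₁ = μ₂
H₁: μ₁ ≠ μ₂
df = n₁ + n₂ - 2 = 46
Pooled variance s_p² = [(n₁-1)s₁² + (n₂-1)s₂²] / (n₁ + n₂ - 2) = [(22)(9.91²) + (24)(13.57²)] / 46 = 143.0447
SE = √(s_p²(1/n₁ + 1/n₂)) = √(143.0447 × (1/23 + 1/25)) = 3.4556
t = (x̄₁ - x̄₂) / SE = (72.91 - 71.27) / 3.4556 = 1.64 / 3.4556 = 0.475
p-value = 0.6373

Since p-value > α = 0.01, we fail to reject H₀.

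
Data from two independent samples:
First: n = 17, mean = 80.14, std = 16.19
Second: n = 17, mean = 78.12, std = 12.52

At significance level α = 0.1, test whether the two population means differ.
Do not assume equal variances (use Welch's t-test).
Welch's two-sample t-test:
H₀: μ₁ = μ₂
H₁: μ₁ ≠ μ₂
s₁²/n₁ = 16.19²/17 = 15.4186,  s₂²/n₂ = 12.52²/17 = 9.2206
SE = √(s₁²/n₁ + s₂²/n₂) = √(15.4186 + 9.2206) = 4.9638
df (Welch-Satterthwaite) = (s₁²/n₁ + s₂²/n₂)² / [(s₁²/n₁)²/(n₁-1) + (s₂²/n₂)²/(n₂-1)] ≈ 30.10
t = (x̄₁ - x̄₂) / SE = (80.14 - 78.12) / 4.9638 = 2.02 / 4.9638 = 0.407
p-value = 0.6869

Since p-value > α = 0.1, we fail to reject H₀.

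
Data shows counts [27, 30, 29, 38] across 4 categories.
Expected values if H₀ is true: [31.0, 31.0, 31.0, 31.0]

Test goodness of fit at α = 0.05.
Chi-square goodness of fit test:
H₀: observed counts match expected distribution
H₁: observed counts differ from expected distribution
df = k - 1 = 3
χ² = Σ(O - E)²/E
   = (27 - 31.0)²/31.0 + (30 - 31.0)²/31.0 + (29 - 31.0)²/31.0 + (38 - 31.0)²/31.0
   = 0.516 + 0.032 + 0.129 + 1.581
   = 2.26
p-value = 0.5206

Since p-value > α = 0.05, we fail to reject H₀.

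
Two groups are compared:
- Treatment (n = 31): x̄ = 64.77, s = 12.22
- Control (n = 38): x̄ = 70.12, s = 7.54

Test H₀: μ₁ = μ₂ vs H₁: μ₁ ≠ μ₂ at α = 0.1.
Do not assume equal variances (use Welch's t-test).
Welch's two-sample t-test:
H₀: μ₁ = μ₂
H₁: μ₁ ≠ μ₂
s₁²/n₁ = 12.22²/31 = 4.8170,  s₂²/n₂ = 7.54²/38 = 1.4961
SE = √(s₁²/n₁ + s₂²/n₂) = √(4.8170 + 1.4961) = 2.5126
df (Welch-Satterthwaite) = (s₁²/n₁ + s₂²/n₂)² / [(s₁²/n₁)²/(n₁-1) + (s₂²/n₂)²/(n₂-1)] ≈ 47.79
t = (x̄₁ - x̄₂) / SE = (64.77 - 70.12) / 2.5126 = -5.35 / 2.5126 = -2.129
p-value = 0.0384

Since p-value < α = 0.1, we reject H₀.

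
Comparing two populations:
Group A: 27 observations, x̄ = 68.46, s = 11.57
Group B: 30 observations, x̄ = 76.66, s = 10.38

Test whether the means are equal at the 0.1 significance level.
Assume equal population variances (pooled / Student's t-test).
Student's two-sample t-test (equal variances):
H₀: μ₁ = μ₂
H₁: μ₁ ≠ μ₂
df = n₁ + n₂ - 2 = 55
Pooled variance s_p² = [(n₁-1)s₁² + (n₂-1)s₂²] / (n₁ + n₂ - 2) = [(26)(11.57²) + (29)(10.38²)] / 55 = 120.0923
SE = √(s_p²(1/n₁ + 1/n₂)) = √(120.0923 × (1/27 + 1/30)) = 2.9070
t = (x̄₁ - x̄₂) / SE = (68.46 - 76.66) / 2.9070 = -8.20 / 2.9070 = -2.821
p-value = 0.0067

Since p-value < α = 0.1, we reject H₀.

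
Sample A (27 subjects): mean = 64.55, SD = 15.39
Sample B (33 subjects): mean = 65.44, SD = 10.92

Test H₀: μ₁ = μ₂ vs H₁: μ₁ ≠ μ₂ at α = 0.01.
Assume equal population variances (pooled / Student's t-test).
Student's two-sample t-test (equal variances):
H₀: μ₁ = μ₂
H₁: μ₁ ≠ μ₂
df = n₁ + n₂ - 2 = 58
Pooled variance s_p² = [(n₁-1)s₁² + (n₂-1)s₂²] / (n₁ + n₂ - 2) = [(26)(15.39²) + (32)(10.92²)] / 58 = 171.9662
SE = √(s_p²(1/n₁ + 1/n₂)) = √(171.9662 × (1/27 + 1/33)) = 3.4030
t = (x̄₁ - x̄₂) / SE = (64.55 - 65.44) / 3.4030 = -0.89 / 3.4030 = -0.262
p-value = 0.7946

Since p-value > α = 0.01, we fail to reject H₀.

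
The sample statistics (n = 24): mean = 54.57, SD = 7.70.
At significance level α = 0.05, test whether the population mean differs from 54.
One-sample t-test:
H₀: μ = 54
H₁: μ ≠ 54
df = n - 1 = 23
t = (x̄ - μ₀) / (s/√n) = (54.57 - 54) / (7.70/√24) = 0.363
p-value = 0.7202

Since p-value > α = 0.05, we fail to reject H₀.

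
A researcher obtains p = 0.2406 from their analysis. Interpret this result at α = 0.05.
Since p = 0.2406 > α = 0.05, fail to reject H₀.
There is insufficient evidence to reject the null hypothesis; the result is not statistically significant at the 0.05 level.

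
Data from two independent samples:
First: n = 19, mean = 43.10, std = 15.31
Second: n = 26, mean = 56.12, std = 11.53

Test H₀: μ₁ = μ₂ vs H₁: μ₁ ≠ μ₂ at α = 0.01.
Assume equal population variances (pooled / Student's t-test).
Student's two-sample t-test (equal variances):
H₀: μ₁ = μ₂
H₁: μ₁ ≠ μ₂
df = n₁ + n₂ - 2 = 43
Pooled variance s_p² = [(n₁-1)s₁² + (n₂-1)s₂²] / (n₁ + n₂ - 2) = [(18)(15.31²) + (25)(11.53²)] / 43 = 175.4105
SE = √(s_p²(1/n₁ + 1/n₂)) = √(175.4105 × (1/19 + 1/26)) = 3.9973
t = (x̄₁ - x̄₂) / SE = (43.10 - 56.12) / 3.9973 = -13.02 / 3.9973 = -3.257
p-value = 0.0022

Since p-value < α = 0.01, we reject H₀.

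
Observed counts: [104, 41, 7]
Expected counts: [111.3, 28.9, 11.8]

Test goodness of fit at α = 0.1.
Chi-square goodness of fit test:
H₀: observed counts match expected distribution
H₁: observed counts differ from expected distribution
df = k - 1 = 2
χ² = Σ(O - E)²/E
   = (104 - 111.3)²/111.3 + (41 - 28.9)²/28.9 + (7 - 11.8)²/11.8
   = 0.479 + 5.066 + 1.953
   = 7.50
p-value = 0.0235

Since p-value < α = 0.1, we reject H₀.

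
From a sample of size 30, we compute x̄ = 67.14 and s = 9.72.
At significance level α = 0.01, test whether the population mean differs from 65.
One-sample t-test:
H₀: μ = 65
H₁: μ ≠ 65
df = n - 1 = 29
t = (x̄ - μ₀) / (s/√n) = (67.14 - 65) / (9.72/√30) = 1.206
p-value = 0.2376

Since p-value > α = 0.01, we fail to reject H₀.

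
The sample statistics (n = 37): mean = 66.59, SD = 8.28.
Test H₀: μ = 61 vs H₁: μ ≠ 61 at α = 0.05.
One-sample t-test:
H₀: μ = 61
H₁: μ ≠ 61
df = n - 1 = 36
t = (x̄ - μ₀) / (s/√n) = (66.59 - 61) / (8.28/√37) = 4.107
p-value = 0.0002

Since p-value < α = 0.05, we reject H₀.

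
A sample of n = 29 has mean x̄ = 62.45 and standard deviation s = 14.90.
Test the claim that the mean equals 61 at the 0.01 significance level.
One-sample t-test:
H₀: μ = 61
H₁: μ ≠ 61
df = n - 1 = 28
t = (x̄ - μ₀) / (s/√n) = (62.45 - 61) / (14.90/√29) = 0.524
p-value = 0.6044

Since p-value > α = 0.01, we fail to reject H₀.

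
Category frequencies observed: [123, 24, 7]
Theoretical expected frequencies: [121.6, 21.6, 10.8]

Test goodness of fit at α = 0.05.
Chi-square goodness of fit test:
H₀: observed counts match expected distribution
H₁: observed counts differ from expected distribution
df = k - 1 = 2
χ² = Σ(O - E)²/E
   = (123 - 121.6)²/121.6 + (24 - 21.6)²/21.6 + (7 - 10.8)²/10.8
   = 0.016 + 0.267 + 1.337
   = 1.62
p-value = 0.4449

Since p-value > α = 0.05, we fail to reject H₀.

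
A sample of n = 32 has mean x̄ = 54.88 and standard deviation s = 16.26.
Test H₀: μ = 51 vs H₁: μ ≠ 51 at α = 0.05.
One-sample t-test:
H₀: μ = 51
H₁: μ ≠ 51
df = n - 1 = 31
t = (x̄ - μ₀) / (s/√n) = (54.88 - 51) / (16.26/√32) = 1.350
p-value = 0.1868

Since p-value > α = 0.05, we fail to reject H₀.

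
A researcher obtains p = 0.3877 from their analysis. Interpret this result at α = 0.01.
Since p = 0.3877 > α = 0.01, fail to reject H₀.
There is insufficient evidence to reject the null hypothesis; the result is not statistically significant at the 0.01 level.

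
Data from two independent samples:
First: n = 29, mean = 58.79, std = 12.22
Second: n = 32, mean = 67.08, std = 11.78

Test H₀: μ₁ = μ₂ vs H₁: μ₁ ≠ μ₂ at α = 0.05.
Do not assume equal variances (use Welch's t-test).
Welch's two-sample t-test:
H₀: μ₁ = μ₂
H₁: μ₁ ≠ μ₂
s₁²/n₁ = 12.22²/29 = 5.1493,  s₂²/n₂ = 11.78²/32 = 4.3365
SE = √(s₁²/n₁ + s₂²/n₂) = √(5.1493 + 4.3365) = 3.0799
df (Welch-Satterthwaite) = (s₁²/n₁ + s₂²/n₂)² / [(s₁²/n₁)²/(n₁-1) + (s₂²/n₂)²/(n₂-1)] ≈ 57.92
t = (x̄₁ - x̄₂) / SE = (58.79 - 67.08) / 3.0799 = -8.29 / 3.0799 = -2.692
p-value = 0.0093

Since p-value < α = 0.05, we reject H₀.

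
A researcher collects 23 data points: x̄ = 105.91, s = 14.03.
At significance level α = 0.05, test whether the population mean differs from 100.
One-sample t-test:
H₀: μ = 100
H₁: μ ≠ 100
df = n - 1 = 22
t = (x̄ - μ₀) / (s/√n) = (105.91 - 100) / (14.03/√23) = 2.020
p-value = 0.0557

Since p-value > α = 0.05, we fail to reject H₀.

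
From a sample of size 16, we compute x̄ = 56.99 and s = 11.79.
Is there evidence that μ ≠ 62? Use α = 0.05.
One-sample t-test:
H₀: μ = 62
H₁: μ ≠ 62
df = n - 1 = 15
t = (x̄ - μ₀) / (s/√n) = (56.99 - 62) / (11.79/√16) = -1.700
p-value = 0.1098

Since p-value > α = 0.05, we fail to reject H₀.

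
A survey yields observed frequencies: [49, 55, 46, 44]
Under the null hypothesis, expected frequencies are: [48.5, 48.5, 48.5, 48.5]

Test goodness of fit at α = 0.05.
Chi-square goodness of fit test:
H₀: observed counts match expected distribution
H₁: observed counts differ from expected distribution
df = k - 1 = 3
χ² = Σ(O - E)²/E
   = (49 - 48.5)²/48.5 + (55 - 48.5)²/48.5 + (46 - 48.5)²/48.5 + (44 - 48.5)²/48.5
   = 0.005 + 0.871 + 0.129 + 0.418
   = 1.42
p-value = 0.7002

Since p-value > α = 0.05, we fail to reject H₀.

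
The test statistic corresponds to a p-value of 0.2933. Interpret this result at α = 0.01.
Since p = 0.2933 > α = 0.01, fail to reject H₀.
There is insufficient evidence to reject the null hypothesis; the result is not statistically significant at the 0.01 level.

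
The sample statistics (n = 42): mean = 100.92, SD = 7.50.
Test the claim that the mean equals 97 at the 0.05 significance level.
One-sample t-test:
H₀: μ = 97
H₁: μ ≠ 97
df = n - 1 = 41
t = (x̄ - μ₀) / (s/√n) = (100.92 - 97) / (7.50/√42) = 3.387
p-value = 0.0016

Since p-value < α = 0.05, we reject H₀.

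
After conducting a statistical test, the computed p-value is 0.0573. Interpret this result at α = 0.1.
Since p = 0.0573 < α = 0.1, reject H₀.
There is sufficient evidence to reject the null hypothesis; the result is statistically significant at the 0.1 level.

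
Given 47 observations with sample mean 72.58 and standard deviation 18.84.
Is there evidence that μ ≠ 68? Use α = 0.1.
One-sample t-test:
H₀: μ = 68
H₁: μ ≠ 68
df = n - 1 = 46
t = (x̄ - μ₀) / (s/√n) = (72.58 - 68) / (18.84/√47) = 1.667
p-value = 0.1024

Since p-value > α = 0.1, we fail to reject H₀.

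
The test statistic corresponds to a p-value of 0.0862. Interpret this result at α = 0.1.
Since p = 0.0862 < α = 0.1, reject H₀.
There is sufficient evidence to reject the null hypothesis; the result is statistically significant at the 0.1 level.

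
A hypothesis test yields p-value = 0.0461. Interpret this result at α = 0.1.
Since p = 0.0461 < α = 0.1, reject H₀.
There is sufficient evidence to reject the null hypothesis; the result is statistically significant at the 0.1 level.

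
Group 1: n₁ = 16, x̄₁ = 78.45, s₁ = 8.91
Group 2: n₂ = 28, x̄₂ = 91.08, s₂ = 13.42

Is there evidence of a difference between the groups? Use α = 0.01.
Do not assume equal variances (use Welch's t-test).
Welch's two-sample t-test:
H₀: μ₁ = μ₂
H₁: μ₁ ≠ μ₂
s₁²/n₁ = 8.91²/16 = 4.9618,  s₂²/n₂ = 13.42²/28 = 6.4320
SE = √(s₁²/n₁ + s₂²/n₂) = √(4.9618 + 6.4320) = 3.3755
df (Welch-Satterthwaite) = (s₁²/n₁ + s₂²/n₂)² / [(s₁²/n₁)²/(n₁-1) + (s₂²/n₂)²/(n₂-1)] ≈ 40.91
t = (x̄₁ - x̄₂) / SE = (78.45 - 91.08) / 3.3755 = -12.63 / 3.3755 = -3.742
p-value = 0.0006

Since p-value < α = 0.01, we reject H₀.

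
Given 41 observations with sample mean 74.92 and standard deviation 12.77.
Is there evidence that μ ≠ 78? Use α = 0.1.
One-sample t-test:
H₀: μ = 78
H₁: μ ≠ 78
df = n - 1 = 40
t = (x̄ - μ₀) / (s/√n) = (74.92 - 78) / (12.77/√41) = -1.544
p-value = 0.1304

Since p-value > α = 0.1, we fail to reject H₀.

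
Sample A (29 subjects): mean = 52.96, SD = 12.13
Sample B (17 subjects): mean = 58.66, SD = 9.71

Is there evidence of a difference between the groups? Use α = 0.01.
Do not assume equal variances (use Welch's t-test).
Welch's two-sample t-test:
H₀: μ₁ = μ₂
H₁: μ₁ ≠ μ₂
s₁²/n₁ = 12.13²/29 = 5.0737,  s₂²/n₂ = 9.71²/17 = 5.5461
SE = √(s₁²/n₁ + s₂²/n₂) = √(5.0737 + 5.5461) = 3.2588
df (Welch-Satterthwaite) = (s₁²/n₁ + s₂²/n₂)² / [(s₁²/n₁)²/(n₁-1) + (s₂²/n₂)²/(n₂-1)] ≈ 39.69
t = (x̄₁ - x̄₂) / SE = (52.96 - 58.66) / 3.2588 = -5.70 / 3.2588 = -1.749
p-value = 0.0880

Since p-value > α = 0.01, we fail to reject H₀.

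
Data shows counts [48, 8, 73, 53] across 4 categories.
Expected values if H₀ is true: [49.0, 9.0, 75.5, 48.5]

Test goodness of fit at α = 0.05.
Chi-square goodness of fit test:
H₀: observed counts match expected distribution
H₁: observed counts differ from expected distribution
df = k - 1 = 3
χ² = Σ(O - E)²/E
   = (48 - 49.0)²/49.0 + (8 - 9.0)²/9.0 + (73 - 75.5)²/75.5 + (53 - 48.5)²/48.5
   = 0.020 + 0.111 + 0.083 + 0.418
   = 0.63
p-value = 0.8891

Since p-value > α = 0.05, we fail to reject H₀.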